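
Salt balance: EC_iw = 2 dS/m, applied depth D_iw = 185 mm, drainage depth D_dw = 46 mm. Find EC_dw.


EC_dw = EC_iw * D_iw / D_dw
EC_dw = 2 * 185 / 46
EC_dw = 370 / 46

8.0435 dS/m


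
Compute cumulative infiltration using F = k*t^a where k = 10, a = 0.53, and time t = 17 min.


F = k * t^a = 10 * 17^0.53
F = 10 * 4.488879

44.8888 mm


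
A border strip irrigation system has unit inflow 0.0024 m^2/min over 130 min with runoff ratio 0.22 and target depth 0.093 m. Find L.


L = q*t/((1+r)*Z)
L = 0.0024*130/((1+0.22)*0.093)
L = 0.312/0.11346

2.7499 m


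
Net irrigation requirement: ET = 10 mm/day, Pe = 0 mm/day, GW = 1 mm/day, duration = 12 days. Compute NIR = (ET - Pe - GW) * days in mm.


Daily deficit = ET - Pe - GW = 10 - 0 - 1 = 9 mm/day
NIR = 9 * 12 = 108 mm

108.0000 mm


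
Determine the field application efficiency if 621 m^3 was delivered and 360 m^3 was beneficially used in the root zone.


Ea = V_root / V_field * 100 = 360 / 621 * 100 = 57.9710%

57.9710 %


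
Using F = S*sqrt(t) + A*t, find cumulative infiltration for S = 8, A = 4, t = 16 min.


F = S*sqrt(t) + A*t
F = 8*sqrt(16) + 4*16
F = 8*4.000000 + 64

96.0000 mm


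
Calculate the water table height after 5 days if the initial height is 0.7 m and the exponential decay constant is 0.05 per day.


m = m0 * exp(-k*t)
m = 0.7 * exp(-0.05 * 5)
m = 0.7 * exp(-0.2500)

0.5452 m


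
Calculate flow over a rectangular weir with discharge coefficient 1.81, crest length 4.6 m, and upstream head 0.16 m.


Q = C * L * H^(3/2) = 1.81 * 4.6 * 0.16^1.5 = 1.81 * 4.6 * 0.064000

0.5329 m^3/s


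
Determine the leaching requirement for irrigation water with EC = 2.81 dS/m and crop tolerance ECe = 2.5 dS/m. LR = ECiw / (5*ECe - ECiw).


LR = ECiw / (5*ECe - ECiw)
LR = 2.81 / (5*2.5 - 2.81)
LR = 2.81 / 9.6900

0.2900


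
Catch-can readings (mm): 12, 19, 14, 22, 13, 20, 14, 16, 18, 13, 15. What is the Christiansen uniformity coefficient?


mean = 16.000000 mm
MAD = 2.727273 mm
CU = (1 - 2.727273/16.000000)*100

82.9545 %


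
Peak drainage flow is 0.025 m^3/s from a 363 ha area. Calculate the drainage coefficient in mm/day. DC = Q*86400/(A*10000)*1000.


DC = Q * 86400 / (A * 10000) * 1000
DC = 0.025 * 86400 / (363 * 10000) * 1000
DC = 2160000.0000 / 3630000

0.5950 mm/day


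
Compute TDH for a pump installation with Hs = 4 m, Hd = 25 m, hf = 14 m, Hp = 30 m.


TDH = Hs + Hd + hf + Hp = 4 + 25 + 14 + 30 = 73

73 m


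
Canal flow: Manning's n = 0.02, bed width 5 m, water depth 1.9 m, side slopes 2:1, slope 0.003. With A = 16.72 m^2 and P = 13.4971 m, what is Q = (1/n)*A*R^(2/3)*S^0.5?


R = A/P = 16.72/13.4971 = 1.238785
Q = (1/0.02) * 16.72 * 1.238785^(2/3) * 0.003^0.5

52.8158 m^3/s


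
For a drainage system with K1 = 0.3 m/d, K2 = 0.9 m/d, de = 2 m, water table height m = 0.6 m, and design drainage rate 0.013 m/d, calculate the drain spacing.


S^2 = 8*K2*de*m/q + 4*K1*m^2/q
S^2 = 8*0.9*2*0.6/0.013 + 4*0.3*0.6^2/0.013
S = sqrt(697.8462)

26.4168 m


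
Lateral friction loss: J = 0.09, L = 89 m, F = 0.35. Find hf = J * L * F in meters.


hf = J * L * F = 0.09 * 89 * 0.35 = 2.8035 m

2.8035 m


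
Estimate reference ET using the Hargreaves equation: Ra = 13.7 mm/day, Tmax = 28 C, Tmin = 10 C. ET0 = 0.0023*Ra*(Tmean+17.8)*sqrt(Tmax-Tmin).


Tmean = (Tmax + Tmin)/2 = (28 + 10)/2 = 19.0
ET0 = 0.0023 * 13.7 * (19.0 + 17.8) * sqrt(28 - 10)
ET0 = 0.0023 * 13.7 * 36.8 * 4.242641

4.9196 mm/day


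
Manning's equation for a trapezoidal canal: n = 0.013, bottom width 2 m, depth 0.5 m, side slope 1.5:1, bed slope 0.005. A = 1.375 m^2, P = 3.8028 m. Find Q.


R = A/P = 1.375/3.8028 = 0.361576
Q = (1/0.013) * 1.375 * 0.361576^(2/3) * 0.005^0.5

3.7959 m^3/s


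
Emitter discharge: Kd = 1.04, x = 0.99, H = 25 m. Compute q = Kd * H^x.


q = Kd * H^x = 1.04 * 25^0.99 = 1.04 * 24.208095

25.1764 L/h


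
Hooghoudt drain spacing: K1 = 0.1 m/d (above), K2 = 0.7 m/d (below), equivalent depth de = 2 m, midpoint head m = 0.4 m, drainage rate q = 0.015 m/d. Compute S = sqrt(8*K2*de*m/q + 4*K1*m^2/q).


S^2 = 8*K2*de*m/q + 4*K1*m^2/q
S^2 = 8*0.7*2*0.4/0.015 + 4*0.1*0.4^2/0.015
S = sqrt(302.9333)

17.4050 m


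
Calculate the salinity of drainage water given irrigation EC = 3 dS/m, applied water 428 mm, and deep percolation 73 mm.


EC_dw = EC_iw * D_iw / D_dw
EC_dw = 3 * 428 / 73
EC_dw = 1284 / 73

17.5890 dS/m


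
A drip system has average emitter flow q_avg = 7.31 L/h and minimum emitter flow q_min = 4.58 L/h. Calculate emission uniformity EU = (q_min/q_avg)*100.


EU = (q_min/q_avg)*100 = (4.58/7.31)*100 = 62.6539%

62.6539 %


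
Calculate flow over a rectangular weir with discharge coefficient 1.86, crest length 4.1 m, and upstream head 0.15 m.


Q = C * L * H^(3/2) = 1.86 * 4.1 * 0.15^1.5 = 1.86 * 4.1 * 0.058095

0.4430 m^3/s


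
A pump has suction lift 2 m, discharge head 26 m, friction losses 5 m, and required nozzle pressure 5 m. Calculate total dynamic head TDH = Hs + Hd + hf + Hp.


TDH = Hs + Hd + hf + Hp = 2 + 26 + 5 + 5 = 38

38 m


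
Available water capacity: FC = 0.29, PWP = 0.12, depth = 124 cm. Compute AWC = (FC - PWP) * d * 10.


AWC = (FC - PWP) * d * 10
AWC = (0.29 - 0.12) * 124 * 10
AWC = 0.1700 * 124 * 10

210.8000 mm


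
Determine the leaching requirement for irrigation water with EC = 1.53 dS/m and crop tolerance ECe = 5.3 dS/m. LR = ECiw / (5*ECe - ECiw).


LR = ECiw / (5*ECe - ECiw)
LR = 1.53 / (5*5.3 - 1.53)
LR = 1.53 / 24.9700

0.0613


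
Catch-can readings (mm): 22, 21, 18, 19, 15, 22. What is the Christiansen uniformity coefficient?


mean = 19.500000 mm
MAD = 2.166667 mm
CU = (1 - 2.166667/19.500000)*100

88.8889 %


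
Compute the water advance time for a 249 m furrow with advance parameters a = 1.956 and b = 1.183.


t = (L/a)^(1/b)
t = (249/1.956)^(1/1.183)
t = 127.300613^(1/1.183)

60.1494 min


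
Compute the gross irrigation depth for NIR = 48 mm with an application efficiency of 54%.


Ea = 54% = 0.54
GID = NIR / Ea = 48 / 0.54 = 88.8889 mm

88.8889 mm


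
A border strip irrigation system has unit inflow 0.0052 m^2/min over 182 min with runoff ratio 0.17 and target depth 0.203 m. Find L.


L = q*t/((1+r)*Z)
L = 0.0052*182/((1+0.17)*0.203)
L = 0.9464/0.23751

3.9847 m


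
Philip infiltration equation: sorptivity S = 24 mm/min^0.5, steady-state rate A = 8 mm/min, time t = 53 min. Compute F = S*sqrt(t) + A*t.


F = S*sqrt(t) + A*t
F = 24*sqrt(53) + 8*53
F = 24*7.280110 + 424

598.7226 mm


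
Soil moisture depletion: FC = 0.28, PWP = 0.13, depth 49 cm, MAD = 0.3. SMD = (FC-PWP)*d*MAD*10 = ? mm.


SMD = (FC - PWP) * d * MAD * 10
SMD = (0.28 - 0.13) * 49 * 0.3 * 10
SMD = 0.1500 * 49 * 0.3 * 10

22.0500 mm


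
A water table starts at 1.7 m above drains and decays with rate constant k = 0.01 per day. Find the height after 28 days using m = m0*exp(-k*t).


m = m0 * exp(-k*t)
m = 1.7 * exp(-0.01 * 28)
m = 1.7 * exp(-0.2800)

1.2848 m


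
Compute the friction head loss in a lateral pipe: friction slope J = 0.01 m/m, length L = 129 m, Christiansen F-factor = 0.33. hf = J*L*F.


hf = J * L * F = 0.01 * 129 * 0.33 = 0.4257 m

0.4257 m


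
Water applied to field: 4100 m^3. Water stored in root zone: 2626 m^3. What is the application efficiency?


Ea = V_root / V_field * 100 = 2626 / 4100 * 100 = 64.0488%

64.0488 %


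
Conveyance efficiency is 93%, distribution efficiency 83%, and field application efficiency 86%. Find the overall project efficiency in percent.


Ec = 0.93, Eb = 0.83, Ea = 0.86
E = 0.93 * 0.83 * 0.86 * 100 = 66.3834%

66.3834 %


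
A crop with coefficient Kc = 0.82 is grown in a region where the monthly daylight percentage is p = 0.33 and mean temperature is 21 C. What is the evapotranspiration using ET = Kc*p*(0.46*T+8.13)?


ET = Kc * p * (0.46*T + 8.13)
ET = 0.82 * 0.33 * (0.46*21 + 8.13)
ET = 0.82 * 0.33 * 17.7900

4.8140 mm/day


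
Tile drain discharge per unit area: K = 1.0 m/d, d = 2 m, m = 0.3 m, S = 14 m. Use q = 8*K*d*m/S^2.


q = 8*K*d*m/S^2
q = 8*1.0*2*0.3/14^2
q = 4.8000 / 196

0.0245 m/d


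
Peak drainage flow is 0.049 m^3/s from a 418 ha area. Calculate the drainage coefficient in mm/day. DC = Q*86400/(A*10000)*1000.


DC = Q * 86400 / (A * 10000) * 1000
DC = 0.049 * 86400 / (418 * 10000) * 1000
DC = 4233600.0000 / 4180000

1.0128 mm/day


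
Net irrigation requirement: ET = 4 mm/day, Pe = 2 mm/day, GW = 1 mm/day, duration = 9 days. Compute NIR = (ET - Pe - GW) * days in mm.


Daily deficit = ET - Pe - GW = 4 - 2 - 1 = 1 mm/day
NIR = 1 * 9 = 9 mm

9.0000 mm


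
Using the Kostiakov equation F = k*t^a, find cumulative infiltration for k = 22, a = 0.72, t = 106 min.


F = k * t^a = 22 * 106^0.72
F = 22 * 28.722367

631.8921 mm


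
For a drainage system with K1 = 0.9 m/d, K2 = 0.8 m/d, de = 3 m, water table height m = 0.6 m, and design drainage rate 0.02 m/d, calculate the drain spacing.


S^2 = 8*K2*de*m/q + 4*K1*m^2/q
S^2 = 8*0.8*3*0.6/0.02 + 4*0.9*0.6^2/0.02
S = sqrt(640.8000)

25.3140 m


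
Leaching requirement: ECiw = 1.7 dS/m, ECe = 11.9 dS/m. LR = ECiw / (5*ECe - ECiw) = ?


LR = ECiw / (5*ECe - ECiw)
LR = 1.7 / (5*11.9 - 1.7)
LR = 1.7 / 57.8000

0.0294


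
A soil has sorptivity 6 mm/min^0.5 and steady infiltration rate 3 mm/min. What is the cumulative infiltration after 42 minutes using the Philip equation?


F = S*sqrt(t) + A*t
F = 6*sqrt(42) + 3*42
F = 6*6.480741 + 126

164.8844 mm


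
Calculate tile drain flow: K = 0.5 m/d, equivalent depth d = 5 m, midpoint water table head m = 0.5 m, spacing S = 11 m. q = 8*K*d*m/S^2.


q = 8*K*d*m/S^2
q = 8*0.5*5*0.5/11^2
q = 10.0000 / 121

0.0826 m/d


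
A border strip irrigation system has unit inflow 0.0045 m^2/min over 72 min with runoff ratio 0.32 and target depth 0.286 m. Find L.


L = q*t/((1+r)*Z)
L = 0.0045*72/((1+0.32)*0.286)
L = 0.324/0.37752

0.8582 m


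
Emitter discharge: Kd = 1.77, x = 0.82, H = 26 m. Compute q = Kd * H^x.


q = Kd * H^x = 1.77 * 26^0.82 = 1.77 * 14.463658

25.6007 L/h


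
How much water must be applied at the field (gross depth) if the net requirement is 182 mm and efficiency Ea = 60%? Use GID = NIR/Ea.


Ea = 60% = 0.6
GID = NIR / Ea = 182 / 0.6 = 303.3333 mm

303.3333 mm


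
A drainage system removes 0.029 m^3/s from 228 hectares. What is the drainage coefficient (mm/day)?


DC = Q * 86400 / (A * 10000) * 1000
DC = 0.029 * 86400 / (228 * 10000) * 1000
DC = 2505600.0000 / 2280000

1.0989 mm/day


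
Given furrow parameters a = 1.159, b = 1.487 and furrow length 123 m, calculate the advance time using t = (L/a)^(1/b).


t = (L/a)^(1/b)
t = (123/1.159)^(1/1.487)
t = 106.125971^(1/1.487)

23.0332 min


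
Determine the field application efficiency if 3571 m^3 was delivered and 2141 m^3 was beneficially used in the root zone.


Ea = V_root / V_field * 100 = 2141 / 3571 * 100 = 59.9552%

59.9552 %


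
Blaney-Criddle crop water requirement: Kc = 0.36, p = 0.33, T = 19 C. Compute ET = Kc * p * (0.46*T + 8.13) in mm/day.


ET = Kc * p * (0.46*T + 8.13)
ET = 0.36 * 0.33 * (0.46*19 + 8.13)
ET = 0.36 * 0.33 * 16.8700

2.0042 mm/day


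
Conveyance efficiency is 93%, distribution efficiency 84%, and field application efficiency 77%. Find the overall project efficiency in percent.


Ec = 0.93, Eb = 0.84, Ea = 0.77
E = 0.93 * 0.84 * 0.77 * 100 = 60.1524%

60.1524 %


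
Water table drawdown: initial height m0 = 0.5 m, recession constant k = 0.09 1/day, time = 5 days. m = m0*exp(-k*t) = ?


m = m0 * exp(-k*t)
m = 0.5 * exp(-0.09 * 5)
m = 0.5 * exp(-0.4500)

0.3188 m


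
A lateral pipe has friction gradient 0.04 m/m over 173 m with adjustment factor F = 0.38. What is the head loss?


hf = J * L * F = 0.04 * 173 * 0.38 = 2.6296 m

2.6296 m


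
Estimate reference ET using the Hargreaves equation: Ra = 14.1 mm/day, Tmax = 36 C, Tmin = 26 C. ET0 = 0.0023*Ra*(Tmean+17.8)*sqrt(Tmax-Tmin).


Tmean = (Tmax + Tmin)/2 = (36 + 26)/2 = 31.0
ET0 = 0.0023 * 14.1 * (31.0 + 17.8) * sqrt(36 - 26)
ET0 = 0.0023 * 14.1 * 48.8 * 3.162278

5.0046 mm/day


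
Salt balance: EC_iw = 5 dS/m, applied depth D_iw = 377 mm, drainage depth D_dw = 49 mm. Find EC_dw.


EC_dw = EC_iw * D_iw / D_dw
EC_dw = 5 * 377 / 49
EC_dw = 1885 / 49

38.4694 dS/m


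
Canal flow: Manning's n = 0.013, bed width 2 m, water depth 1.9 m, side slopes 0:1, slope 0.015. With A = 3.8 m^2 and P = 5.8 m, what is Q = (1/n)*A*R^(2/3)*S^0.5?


R = A/P = 3.8/5.8 = 0.655172
Q = (1/0.013) * 3.8 * 0.655172^(2/3) * 0.015^0.5

27.0057 m^3/s


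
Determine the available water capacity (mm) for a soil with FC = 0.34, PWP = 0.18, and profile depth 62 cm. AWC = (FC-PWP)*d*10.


AWC = (FC - PWP) * d * 10
AWC = (0.34 - 0.18) * 62 * 10
AWC = 0.1600 * 62 * 10

99.2000 mm


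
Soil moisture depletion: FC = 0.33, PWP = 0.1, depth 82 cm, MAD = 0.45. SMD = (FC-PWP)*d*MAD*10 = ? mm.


SMD = (FC - PWP) * d * MAD * 10
SMD = (0.33 - 0.1) * 82 * 0.45 * 10
SMD = 0.2300 * 82 * 0.45 * 10

84.8700 mm


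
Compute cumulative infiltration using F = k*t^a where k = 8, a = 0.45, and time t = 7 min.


F = k * t^a = 8 * 7^0.45
F = 8 * 2.400458

19.2037 mm


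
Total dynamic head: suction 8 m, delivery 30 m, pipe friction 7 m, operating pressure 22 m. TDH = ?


TDH = Hs + Hd + hf + Hp = 8 + 30 + 7 + 22 = 67

67 m


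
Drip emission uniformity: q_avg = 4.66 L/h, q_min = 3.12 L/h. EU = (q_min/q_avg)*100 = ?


EU = (q_min/q_avg)*100 = (3.12/4.66)*100 = 66.9528%

66.9528 %


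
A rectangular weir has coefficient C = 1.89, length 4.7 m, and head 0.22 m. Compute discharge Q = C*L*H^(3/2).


Q = C * L * H^(3/2) = 1.89 * 4.7 * 0.22^1.5 = 1.89 * 4.7 * 0.103189

0.9166 m^3/s


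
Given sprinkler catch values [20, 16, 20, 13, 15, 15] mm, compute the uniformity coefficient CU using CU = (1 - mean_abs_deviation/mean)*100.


mean = 16.500000 mm
MAD = 2.333333 mm
CU = (1 - 2.333333/16.500000)*100

85.8586 %


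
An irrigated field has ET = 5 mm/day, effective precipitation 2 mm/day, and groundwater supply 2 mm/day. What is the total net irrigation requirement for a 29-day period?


Daily deficit = ET - Pe - GW = 5 - 2 - 2 = 1 mm/day
NIR = 1 * 29 = 29 mm

29.0000 mm


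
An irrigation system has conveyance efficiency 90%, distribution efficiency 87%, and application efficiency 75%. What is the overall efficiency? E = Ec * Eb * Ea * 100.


Ec = 0.9, Eb = 0.87, Ea = 0.75
E = 0.9 * 0.87 * 0.75 * 100 = 58.7250%

58.7250 %


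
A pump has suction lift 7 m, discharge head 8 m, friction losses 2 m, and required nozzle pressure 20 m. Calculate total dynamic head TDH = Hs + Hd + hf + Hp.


TDH = Hs + Hd + hf + Hp = 7 + 8 + 2 + 20 = 37

37 m


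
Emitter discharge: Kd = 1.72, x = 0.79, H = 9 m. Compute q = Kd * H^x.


q = Kd * H^x = 1.72 * 9^0.79 = 1.72 * 5.673507

9.7584 L/h


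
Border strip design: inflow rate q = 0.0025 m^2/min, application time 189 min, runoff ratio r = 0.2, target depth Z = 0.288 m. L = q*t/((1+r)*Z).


L = q*t/((1+r)*Z)
L = 0.0025*189/((1+0.2)*0.288)
L = 0.4725/0.3456

1.3672 m


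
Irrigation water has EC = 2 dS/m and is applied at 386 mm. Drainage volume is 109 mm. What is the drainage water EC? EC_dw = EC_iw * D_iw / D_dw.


EC_dw = EC_iw * D_iw / D_dw
EC_dw = 2 * 386 / 109
EC_dw = 772 / 109

7.0826 dS/m


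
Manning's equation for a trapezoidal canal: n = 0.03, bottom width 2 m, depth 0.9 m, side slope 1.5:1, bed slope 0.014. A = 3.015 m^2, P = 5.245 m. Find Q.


R = A/P = 3.015/5.245 = 0.574833
Q = (1/0.03) * 3.015 * 0.574833^(2/3) * 0.014^0.5

8.2210 m^3/s


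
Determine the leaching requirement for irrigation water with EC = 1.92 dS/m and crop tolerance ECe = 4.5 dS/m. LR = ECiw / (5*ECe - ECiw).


LR = ECiw / (5*ECe - ECiw)
LR = 1.92 / (5*4.5 - 1.92)
LR = 1.92 / 20.5800

0.0933


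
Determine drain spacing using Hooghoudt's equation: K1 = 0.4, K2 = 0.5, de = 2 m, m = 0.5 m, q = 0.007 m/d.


S^2 = 8*K2*de*m/q + 4*K1*m^2/q
S^2 = 8*0.5*2*0.5/0.007 + 4*0.4*0.5^2/0.007
S = sqrt(628.5714)

25.0713 m


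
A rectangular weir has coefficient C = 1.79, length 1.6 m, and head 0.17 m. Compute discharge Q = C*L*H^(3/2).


Q = C * L * H^(3/2) = 1.79 * 1.6 * 0.17^1.5 = 1.79 * 1.6 * 0.070093

0.2007 m^3/s


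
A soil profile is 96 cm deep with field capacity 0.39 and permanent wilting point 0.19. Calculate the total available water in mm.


AWC = (FC - PWP) * d * 10
AWC = (0.39 - 0.19) * 96 * 10
AWC = 0.2000 * 96 * 10

192.0000 mm


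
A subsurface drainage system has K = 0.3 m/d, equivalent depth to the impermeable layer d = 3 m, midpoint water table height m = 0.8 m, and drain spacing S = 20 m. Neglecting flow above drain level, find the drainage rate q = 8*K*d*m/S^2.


q = 8*K*d*m/S^2
q = 8*0.3*3*0.8/20^2
q = 5.7600 / 400

0.0144 m/d


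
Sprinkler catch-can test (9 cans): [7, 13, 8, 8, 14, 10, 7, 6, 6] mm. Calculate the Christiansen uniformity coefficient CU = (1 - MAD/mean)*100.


mean = 8.777778 mm
MAD = 2.370370 mm
CU = (1 - 2.370370/8.777778)*100

72.9958 %


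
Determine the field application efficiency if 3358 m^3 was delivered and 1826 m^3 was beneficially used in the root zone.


Ea = V_root / V_field * 100 = 1826 / 3358 * 100 = 54.3776%

54.3776 %


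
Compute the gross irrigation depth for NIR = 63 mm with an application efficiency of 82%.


Ea = 82% = 0.82
GID = NIR / Ea = 63 / 0.82 = 76.8293 mm

76.8293 mm


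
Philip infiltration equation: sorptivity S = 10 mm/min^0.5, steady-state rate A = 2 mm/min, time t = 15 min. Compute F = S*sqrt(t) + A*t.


F = S*sqrt(t) + A*t
F = 10*sqrt(15) + 2*15
F = 10*3.872983 + 30

68.7298 mm


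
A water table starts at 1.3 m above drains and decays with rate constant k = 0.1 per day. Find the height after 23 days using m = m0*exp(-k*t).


m = m0 * exp(-k*t)
m = 1.3 * exp(-0.1 * 23)
m = 1.3 * exp(-2.3000)

0.1303 m


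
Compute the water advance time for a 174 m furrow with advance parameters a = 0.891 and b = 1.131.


t = (L/a)^(1/b)
t = (174/0.891)^(1/1.131)
t = 195.286195^(1/1.131)

106.0109 min


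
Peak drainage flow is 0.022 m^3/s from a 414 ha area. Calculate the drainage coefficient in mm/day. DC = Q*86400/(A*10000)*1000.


DC = Q * 86400 / (A * 10000) * 1000
DC = 0.022 * 86400 / (414 * 10000) * 1000
DC = 1900800.0000 / 4140000

0.4591 mm/day


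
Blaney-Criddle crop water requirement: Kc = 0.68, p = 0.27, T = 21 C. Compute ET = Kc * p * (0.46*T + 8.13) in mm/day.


ET = Kc * p * (0.46*T + 8.13)
ET = 0.68 * 0.27 * (0.46*21 + 8.13)
ET = 0.68 * 0.27 * 17.7900

3.2662 mm/day


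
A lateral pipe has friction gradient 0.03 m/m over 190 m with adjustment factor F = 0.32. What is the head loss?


hf = J * L * F = 0.03 * 190 * 0.32 = 1.8240 m

1.8240 m


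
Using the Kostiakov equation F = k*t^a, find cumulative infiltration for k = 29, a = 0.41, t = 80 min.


F = k * t^a = 29 * 80^0.41
F = 29 * 6.029300

174.8497 mm


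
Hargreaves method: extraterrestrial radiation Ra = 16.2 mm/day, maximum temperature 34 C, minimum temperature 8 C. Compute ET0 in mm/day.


Tmean = (Tmax + Tmin)/2 = (34 + 8)/2 = 21.0
ET0 = 0.0023 * 16.2 * (21.0 + 17.8) * sqrt(34 - 8)
ET0 = 0.0023 * 16.2 * 38.8 * 5.099020

7.3716 mm/day


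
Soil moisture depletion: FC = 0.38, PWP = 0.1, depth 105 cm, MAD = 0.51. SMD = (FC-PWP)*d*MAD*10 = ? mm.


SMD = (FC - PWP) * d * MAD * 10
SMD = (0.38 - 0.1) * 105 * 0.51 * 10
SMD = 0.2800 * 105 * 0.51 * 10

149.9400 mm


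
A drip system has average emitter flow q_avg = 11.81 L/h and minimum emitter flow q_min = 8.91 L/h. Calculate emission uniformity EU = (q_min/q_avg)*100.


EU = (q_min/q_avg)*100 = (8.91/11.81)*100 = 75.4445%

75.4445 %


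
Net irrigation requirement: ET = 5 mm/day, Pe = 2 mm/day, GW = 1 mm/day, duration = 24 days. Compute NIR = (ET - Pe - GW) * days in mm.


Daily deficit = ET - Pe - GW = 5 - 2 - 1 = 2 mm/day
NIR = 2 * 24 = 48 mm

48.0000 mm


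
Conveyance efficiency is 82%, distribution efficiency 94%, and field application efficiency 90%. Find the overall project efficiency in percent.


Ec = 0.82, Eb = 0.94, Ea = 0.9
E = 0.82 * 0.94 * 0.9 * 100 = 69.3720%

69.3720 %


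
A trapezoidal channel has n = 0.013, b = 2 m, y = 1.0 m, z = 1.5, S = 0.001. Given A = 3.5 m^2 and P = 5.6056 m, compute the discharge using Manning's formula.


R = A/P = 3.5/5.6056 = 0.624376
Q = (1/0.013) * 3.5 * 0.624376^(2/3) * 0.001^0.5

6.2195 m^3/s


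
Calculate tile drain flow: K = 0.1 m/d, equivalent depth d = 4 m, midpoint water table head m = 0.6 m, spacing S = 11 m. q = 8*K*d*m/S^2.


q = 8*K*d*m/S^2
q = 8*0.1*4*0.6/11^2
q = 1.9200 / 121

0.0159 m/d


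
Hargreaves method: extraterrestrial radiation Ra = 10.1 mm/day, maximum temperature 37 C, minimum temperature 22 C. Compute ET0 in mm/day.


Tmean = (Tmax + Tmin)/2 = (37 + 22)/2 = 29.5
ET0 = 0.0023 * 10.1 * (29.5 + 17.8) * sqrt(37 - 22)
ET0 = 0.0023 * 10.1 * 47.3 * 3.872983

4.2556 mm/day


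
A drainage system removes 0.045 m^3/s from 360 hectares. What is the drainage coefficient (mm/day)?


DC = Q * 86400 / (A * 10000) * 1000
DC = 0.045 * 86400 / (360 * 10000) * 1000
DC = 3888000.0000 / 3600000

1.0800 mm/day


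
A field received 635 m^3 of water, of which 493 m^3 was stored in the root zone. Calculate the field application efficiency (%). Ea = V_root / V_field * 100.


Ea = V_root / V_field * 100 = 493 / 635 * 100 = 77.6378%

77.6378 %


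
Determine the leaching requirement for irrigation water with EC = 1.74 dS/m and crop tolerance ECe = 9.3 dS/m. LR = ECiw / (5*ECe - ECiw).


LR = ECiw / (5*ECe - ECiw)
LR = 1.74 / (5*9.3 - 1.74)
LR = 1.74 / 44.7600

0.0389


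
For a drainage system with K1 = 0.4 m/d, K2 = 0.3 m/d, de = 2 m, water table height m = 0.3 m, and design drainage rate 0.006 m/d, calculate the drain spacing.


S^2 = 8*K2*de*m/q + 4*K1*m^2/q
S^2 = 8*0.3*2*0.3/0.006 + 4*0.4*0.3^2/0.006
S = sqrt(264.0000)

16.2481 m


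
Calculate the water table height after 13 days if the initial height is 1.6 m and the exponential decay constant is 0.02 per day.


m = m0 * exp(-k*t)
m = 1.6 * exp(-0.02 * 13)
m = 1.6 * exp(-0.2600)

1.2337 m


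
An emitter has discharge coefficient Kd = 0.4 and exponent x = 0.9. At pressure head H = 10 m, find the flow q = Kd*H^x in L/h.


q = Kd * H^x = 0.4 * 10^0.9 = 0.4 * 7.943282

3.1773 L/h


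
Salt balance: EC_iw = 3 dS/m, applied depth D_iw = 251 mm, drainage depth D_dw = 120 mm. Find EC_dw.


EC_dw = EC_iw * D_iw / D_dw
EC_dw = 3 * 251 / 120
EC_dw = 753 / 120

6.2750 dS/m


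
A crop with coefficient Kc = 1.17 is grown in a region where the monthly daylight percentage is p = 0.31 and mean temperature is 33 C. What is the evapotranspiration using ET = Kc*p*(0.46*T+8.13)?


ET = Kc * p * (0.46*T + 8.13)
ET = 1.17 * 0.31 * (0.46*33 + 8.13)
ET = 1.17 * 0.31 * 23.3100

8.4545 mm/day


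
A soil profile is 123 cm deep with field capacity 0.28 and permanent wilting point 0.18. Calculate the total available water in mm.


AWC = (FC - PWP) * d * 10
AWC = (0.28 - 0.18) * 123 * 10
AWC = 0.1000 * 123 * 10

123.0000 mm


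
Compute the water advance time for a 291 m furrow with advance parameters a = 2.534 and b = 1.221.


t = (L/a)^(1/b)
t = (291/2.534)^(1/1.221)
t = 114.838200^(1/1.221)

48.6645 min


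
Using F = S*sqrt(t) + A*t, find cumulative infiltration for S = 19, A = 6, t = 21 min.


F = S*sqrt(t) + A*t
F = 19*sqrt(21) + 6*21
F = 19*4.582576 + 126

213.0689 mm


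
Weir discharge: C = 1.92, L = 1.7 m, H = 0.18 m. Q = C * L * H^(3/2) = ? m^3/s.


Q = C * L * H^(3/2) = 1.92 * 1.7 * 0.18^1.5 = 1.92 * 1.7 * 0.076368

0.2493 m^3/s


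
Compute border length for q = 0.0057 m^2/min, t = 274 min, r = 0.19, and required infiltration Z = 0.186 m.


L = q*t/((1+r)*Z)
L = 0.0057*274/((1+0.19)*0.186)
L = 1.5618/0.22134

7.0561 m


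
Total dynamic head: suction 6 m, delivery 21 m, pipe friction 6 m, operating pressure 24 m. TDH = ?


TDH = Hs + Hd + hf + Hp = 6 + 21 + 6 + 24 = 57

57 m


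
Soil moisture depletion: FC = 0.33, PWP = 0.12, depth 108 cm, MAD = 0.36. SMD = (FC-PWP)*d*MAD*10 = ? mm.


SMD = (FC - PWP) * d * MAD * 10
SMD = (0.33 - 0.12) * 108 * 0.36 * 10
SMD = 0.2100 * 108 * 0.36 * 10

81.6480 mm


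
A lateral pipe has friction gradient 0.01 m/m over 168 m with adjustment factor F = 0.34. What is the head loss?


hf = J * L * F = 0.01 * 168 * 0.34 = 0.5712 m

0.5712 m


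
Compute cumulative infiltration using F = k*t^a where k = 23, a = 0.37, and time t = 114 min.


F = k * t^a = 23 * 114^0.37
F = 23 * 5.768392

132.6730 mm


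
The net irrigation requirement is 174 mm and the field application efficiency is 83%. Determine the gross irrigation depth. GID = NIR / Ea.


Ea = 83% = 0.83
GID = NIR / Ea = 174 / 0.83 = 209.6386 mm

209.6386 mm


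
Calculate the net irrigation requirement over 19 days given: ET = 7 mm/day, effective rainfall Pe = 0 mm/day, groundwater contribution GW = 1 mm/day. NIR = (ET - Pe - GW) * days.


Daily deficit = ET - Pe - GW = 7 - 0 - 1 = 6 mm/day
NIR = 6 * 19 = 114 mm

114.0000 mm


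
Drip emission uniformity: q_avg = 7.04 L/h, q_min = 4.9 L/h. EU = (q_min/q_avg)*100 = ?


EU = (q_min/q_avg)*100 = (4.9/7.04)*100 = 69.6023%

69.6023 %


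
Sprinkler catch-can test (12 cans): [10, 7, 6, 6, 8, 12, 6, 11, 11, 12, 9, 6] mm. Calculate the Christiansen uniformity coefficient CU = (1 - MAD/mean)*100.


mean = 8.666667 mm
MAD = 2.166667 mm
CU = (1 - 2.166667/8.666667)*100

75.0000 %


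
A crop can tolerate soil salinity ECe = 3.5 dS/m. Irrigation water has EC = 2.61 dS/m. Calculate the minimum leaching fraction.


LR = ECiw / (5*ECe - ECiw)
LR = 2.61 / (5*3.5 - 2.61)
LR = 2.61 / 14.8900

0.1753


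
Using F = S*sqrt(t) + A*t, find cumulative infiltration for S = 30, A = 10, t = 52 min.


F = S*sqrt(t) + A*t
F = 30*sqrt(52) + 10*52
F = 30*7.211103 + 520

736.3331 mm


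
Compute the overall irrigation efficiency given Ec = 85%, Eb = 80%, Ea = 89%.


Ec = 0.85, Eb = 0.8, Ea = 0.89
E = 0.85 * 0.8 * 0.89 * 100 = 60.5200%

60.5200 %


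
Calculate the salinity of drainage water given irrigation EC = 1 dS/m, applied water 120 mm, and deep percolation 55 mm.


EC_dw = EC_iw * D_iw / D_dw
EC_dw = 1 * 120 / 55
EC_dw = 120 / 55

2.1818 dS/m


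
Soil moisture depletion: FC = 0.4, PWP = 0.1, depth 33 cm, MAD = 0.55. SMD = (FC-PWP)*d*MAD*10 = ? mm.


SMD = (FC - PWP) * d * MAD * 10
SMD = (0.4 - 0.1) * 33 * 0.55 * 10
SMD = 0.3000 * 33 * 0.55 * 10

54.4500 mm


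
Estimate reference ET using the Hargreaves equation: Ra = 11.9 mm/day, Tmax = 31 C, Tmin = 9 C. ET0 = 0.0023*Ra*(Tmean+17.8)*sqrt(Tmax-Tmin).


Tmean = (Tmax + Tmin)/2 = (31 + 9)/2 = 20.0
ET0 = 0.0023 * 11.9 * (20.0 + 17.8) * sqrt(31 - 9)
ET0 = 0.0023 * 11.9 * 37.8 * 4.690416

4.8526 mm/day


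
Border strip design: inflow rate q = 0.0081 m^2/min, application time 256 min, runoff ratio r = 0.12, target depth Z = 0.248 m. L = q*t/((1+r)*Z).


L = q*t/((1+r)*Z)
L = 0.0081*256/((1+0.12)*0.248)
L = 2.0736/0.27776

7.4654 m


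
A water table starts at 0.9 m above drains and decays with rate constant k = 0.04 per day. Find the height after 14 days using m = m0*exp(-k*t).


m = m0 * exp(-k*t)
m = 0.9 * exp(-0.04 * 14)
m = 0.9 * exp(-0.5600)

0.5141 m


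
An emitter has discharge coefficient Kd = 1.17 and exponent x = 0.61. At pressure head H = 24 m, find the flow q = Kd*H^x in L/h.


q = Kd * H^x = 1.17 * 24^0.61 = 1.17 * 6.949105

8.1305 L/h


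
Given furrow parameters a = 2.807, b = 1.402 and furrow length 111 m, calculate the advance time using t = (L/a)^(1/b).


t = (L/a)^(1/b)
t = (111/2.807)^(1/1.402)
t = 39.543997^(1/1.402)

13.7767 min


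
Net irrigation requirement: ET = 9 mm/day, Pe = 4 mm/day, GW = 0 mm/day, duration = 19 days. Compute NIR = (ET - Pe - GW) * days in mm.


Daily deficit = ET - Pe - GW = 9 - 4 - 0 = 5 mm/day
NIR = 5 * 19 = 95 mm

95.0000 mm


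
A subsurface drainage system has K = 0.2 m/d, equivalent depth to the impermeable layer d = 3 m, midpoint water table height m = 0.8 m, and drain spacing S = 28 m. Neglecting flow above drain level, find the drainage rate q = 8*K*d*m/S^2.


q = 8*K*d*m/S^2
q = 8*0.2*3*0.8/28^2
q = 3.8400 / 784

0.0049 m/d


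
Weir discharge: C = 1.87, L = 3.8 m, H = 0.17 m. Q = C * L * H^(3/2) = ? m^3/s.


Q = C * L * H^(3/2) = 1.87 * 3.8 * 0.17^1.5 = 1.87 * 3.8 * 0.070093

0.4981 m^3/s


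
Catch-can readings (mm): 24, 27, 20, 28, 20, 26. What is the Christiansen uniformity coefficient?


mean = 24.166667 mm
MAD = 2.833333 mm
CU = (1 - 2.833333/24.166667)*100

88.2759 %


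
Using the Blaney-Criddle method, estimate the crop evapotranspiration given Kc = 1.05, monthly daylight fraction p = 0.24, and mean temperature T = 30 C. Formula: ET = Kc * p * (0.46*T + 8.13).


ET = Kc * p * (0.46*T + 8.13)
ET = 1.05 * 0.24 * (0.46*30 + 8.13)
ET = 1.05 * 0.24 * 21.9300

5.5264 mm/day


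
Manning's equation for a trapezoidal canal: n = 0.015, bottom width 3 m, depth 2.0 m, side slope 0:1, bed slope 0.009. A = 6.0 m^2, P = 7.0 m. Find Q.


R = A/P = 6.0/7.0 = 0.857143
Q = (1/0.015) * 6.0 * 0.857143^(2/3) * 0.009^0.5

34.2413 m^3/s


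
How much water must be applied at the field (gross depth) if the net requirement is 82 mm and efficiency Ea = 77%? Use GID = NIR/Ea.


Ea = 77% = 0.77
GID = NIR / Ea = 82 / 0.77 = 106.4935 mm

106.4935 mm


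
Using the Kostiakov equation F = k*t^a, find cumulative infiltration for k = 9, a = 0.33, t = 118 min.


F = k * t^a = 9 * 118^0.33
F = 9 * 4.827486

43.4474 mm


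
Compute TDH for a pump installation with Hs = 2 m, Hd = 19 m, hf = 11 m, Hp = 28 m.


TDH = Hs + Hd + hf + Hp = 2 + 19 + 11 + 28 = 60

60 m


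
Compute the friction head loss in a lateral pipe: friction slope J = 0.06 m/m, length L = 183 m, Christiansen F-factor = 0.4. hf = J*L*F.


hf = J * L * F = 0.06 * 183 * 0.4 = 4.3920 m

4.3920 m


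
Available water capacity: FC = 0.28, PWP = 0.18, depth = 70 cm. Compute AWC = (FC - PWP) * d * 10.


AWC = (FC - PWP) * d * 10
AWC = (0.28 - 0.18) * 70 * 10
AWC = 0.1000 * 70 * 10

70.0000 mm


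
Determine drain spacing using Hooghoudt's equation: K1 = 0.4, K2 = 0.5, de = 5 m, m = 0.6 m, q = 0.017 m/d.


S^2 = 8*K2*de*m/q + 4*K1*m^2/q
S^2 = 8*0.5*5*0.6/0.017 + 4*0.4*0.6^2/0.017
S = sqrt(739.7647)

27.1986 m


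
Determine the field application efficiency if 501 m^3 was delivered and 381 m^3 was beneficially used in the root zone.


Ea = V_root / V_field * 100 = 381 / 501 * 100 = 76.0479%

76.0479 %


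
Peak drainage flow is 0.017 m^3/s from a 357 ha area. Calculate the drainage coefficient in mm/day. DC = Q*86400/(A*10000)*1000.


DC = Q * 86400 / (A * 10000) * 1000
DC = 0.017 * 86400 / (357 * 10000) * 1000
DC = 1468800.0000 / 3570000

0.4114 mm/day


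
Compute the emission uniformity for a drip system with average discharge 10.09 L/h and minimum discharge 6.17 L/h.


EU = (q_min/q_avg)*100 = (6.17/10.09)*100 = 61.1497%

61.1497 %


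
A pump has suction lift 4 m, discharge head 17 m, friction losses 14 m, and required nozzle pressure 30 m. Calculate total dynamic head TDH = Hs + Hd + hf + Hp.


TDH = Hs + Hd + hf + Hp = 4 + 17 + 14 + 30 = 65

65 m


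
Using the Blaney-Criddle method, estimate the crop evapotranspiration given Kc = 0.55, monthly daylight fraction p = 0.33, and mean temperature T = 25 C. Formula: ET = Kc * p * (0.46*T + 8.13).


ET = Kc * p * (0.46*T + 8.13)
ET = 0.55 * 0.33 * (0.46*25 + 8.13)
ET = 0.55 * 0.33 * 19.6300

3.5628 mm/day


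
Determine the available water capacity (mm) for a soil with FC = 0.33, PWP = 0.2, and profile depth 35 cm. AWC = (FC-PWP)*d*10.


AWC = (FC - PWP) * d * 10
AWC = (0.33 - 0.2) * 35 * 10
AWC = 0.1300 * 35 * 10

45.5000 mm


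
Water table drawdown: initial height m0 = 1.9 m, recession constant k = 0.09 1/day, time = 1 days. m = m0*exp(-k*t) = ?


m = m0 * exp(-k*t)
m = 1.9 * exp(-0.09 * 1)
m = 1.9 * exp(-0.0900)

1.7365 m


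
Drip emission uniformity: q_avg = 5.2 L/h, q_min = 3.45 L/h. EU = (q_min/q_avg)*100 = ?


EU = (q_min/q_avg)*100 = (3.45/5.2)*100 = 66.3462%

66.3462 %


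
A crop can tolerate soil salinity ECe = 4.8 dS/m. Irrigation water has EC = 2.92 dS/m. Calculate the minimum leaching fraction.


LR = ECiw / (5*ECe - ECiw)
LR = 2.92 / (5*4.8 - 2.92)
LR = 2.92 / 21.0800

0.1385


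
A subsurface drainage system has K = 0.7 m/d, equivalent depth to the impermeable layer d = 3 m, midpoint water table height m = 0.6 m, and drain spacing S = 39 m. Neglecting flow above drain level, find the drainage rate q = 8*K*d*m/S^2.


q = 8*K*d*m/S^2
q = 8*0.7*3*0.6/39^2
q = 10.0800 / 1521

0.0066 m/d


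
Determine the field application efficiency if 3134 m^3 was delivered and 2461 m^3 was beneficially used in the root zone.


Ea = V_root / V_field * 100 = 2461 / 3134 * 100 = 78.5258%

78.5258 %


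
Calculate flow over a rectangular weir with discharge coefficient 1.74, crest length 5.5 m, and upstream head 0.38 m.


Q = C * L * H^(3/2) = 1.74 * 5.5 * 0.38^1.5 = 1.74 * 5.5 * 0.234248

2.2418 m^3/s


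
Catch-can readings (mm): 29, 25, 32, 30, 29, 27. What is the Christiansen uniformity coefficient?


mean = 28.666667 mm
MAD = 1.777778 mm
CU = (1 - 1.777778/28.666667)*100

93.7984 %


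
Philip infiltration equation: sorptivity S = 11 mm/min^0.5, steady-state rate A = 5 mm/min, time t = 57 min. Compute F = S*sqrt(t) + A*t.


F = S*sqrt(t) + A*t
F = 11*sqrt(57) + 5*57
F = 11*7.549834 + 285

368.0482 mm


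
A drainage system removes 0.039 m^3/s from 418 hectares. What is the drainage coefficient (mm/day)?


DC = Q * 86400 / (A * 10000) * 1000
DC = 0.039 * 86400 / (418 * 10000) * 1000
DC = 3369600.0000 / 4180000

0.8061 mm/day


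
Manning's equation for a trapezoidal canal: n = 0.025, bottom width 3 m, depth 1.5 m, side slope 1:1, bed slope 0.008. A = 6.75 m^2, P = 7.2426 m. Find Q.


R = A/P = 6.75/7.2426 = 0.931986
Q = (1/0.025) * 6.75 * 0.931986^(2/3) * 0.008^0.5

23.0417 m^3/s


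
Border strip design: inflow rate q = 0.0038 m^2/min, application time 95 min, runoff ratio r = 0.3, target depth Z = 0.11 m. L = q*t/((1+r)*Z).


L = q*t/((1+r)*Z)
L = 0.0038*95/((1+0.3)*0.11)
L = 0.361/0.143

2.5245 m


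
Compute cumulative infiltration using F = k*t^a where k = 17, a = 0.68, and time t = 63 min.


F = k * t^a = 17 * 63^0.68
F = 17 * 16.732143

284.4464 mm


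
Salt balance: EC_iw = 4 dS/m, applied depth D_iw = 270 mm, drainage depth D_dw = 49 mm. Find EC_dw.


EC_dw = EC_iw * D_iw / D_dw
EC_dw = 4 * 270 / 49
EC_dw = 1080 / 49

22.0408 dS/m


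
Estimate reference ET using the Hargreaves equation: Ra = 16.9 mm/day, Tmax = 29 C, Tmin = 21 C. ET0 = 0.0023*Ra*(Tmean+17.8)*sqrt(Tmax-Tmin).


Tmean = (Tmax + Tmin)/2 = (29 + 21)/2 = 25.0
ET0 = 0.0023 * 16.9 * (25.0 + 17.8) * sqrt(29 - 21)
ET0 = 0.0023 * 16.9 * 42.8 * 2.828427

4.7055 mm/day


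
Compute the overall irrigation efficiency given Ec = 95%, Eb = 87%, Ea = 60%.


Ec = 0.95, Eb = 0.87, Ea = 0.6
E = 0.95 * 0.87 * 0.6 * 100 = 49.5900%

49.5900 %


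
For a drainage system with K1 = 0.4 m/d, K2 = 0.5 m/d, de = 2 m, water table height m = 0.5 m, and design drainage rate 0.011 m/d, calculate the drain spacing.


S^2 = 8*K2*de*m/q + 4*K1*m^2/q
S^2 = 8*0.5*2*0.5/0.011 + 4*0.4*0.5^2/0.011
S = sqrt(400.0000)

20.0000 m


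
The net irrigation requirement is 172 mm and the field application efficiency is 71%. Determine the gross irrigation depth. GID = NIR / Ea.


Ea = 71% = 0.71
GID = NIR / Ea = 172 / 0.71 = 242.2535 mm

242.2535 mm


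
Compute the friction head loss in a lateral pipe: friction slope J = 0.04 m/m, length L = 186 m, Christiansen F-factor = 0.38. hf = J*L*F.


hf = J * L * F = 0.04 * 186 * 0.38 = 2.8272 m

2.8272 m


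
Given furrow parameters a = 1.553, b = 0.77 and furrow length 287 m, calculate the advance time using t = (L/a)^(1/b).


t = (L/a)^(1/b)
t = (287/1.553)^(1/0.77)
t = 184.803606^(1/0.77)

878.5769 min


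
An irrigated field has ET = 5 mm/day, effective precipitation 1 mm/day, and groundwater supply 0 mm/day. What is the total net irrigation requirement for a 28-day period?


Daily deficit = ET - Pe - GW = 5 - 1 - 0 = 4 mm/day
NIR = 4 * 28 = 112 mm

112.0000 mm


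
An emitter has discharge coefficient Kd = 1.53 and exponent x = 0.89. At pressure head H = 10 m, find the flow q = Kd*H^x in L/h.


q = Kd * H^x = 1.53 * 10^0.89 = 1.53 * 7.762471

11.8766 L/h


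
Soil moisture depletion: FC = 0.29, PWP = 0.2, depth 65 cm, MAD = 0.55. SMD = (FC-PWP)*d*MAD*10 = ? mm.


SMD = (FC - PWP) * d * MAD * 10
SMD = (0.29 - 0.2) * 65 * 0.55 * 10
SMD = 0.0900 * 65 * 0.55 * 10

32.1750 mm


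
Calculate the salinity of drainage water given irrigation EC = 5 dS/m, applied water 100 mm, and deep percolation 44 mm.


EC_dw = EC_iw * D_iw / D_dw
EC_dw = 5 * 100 / 44
EC_dw = 500 / 44

11.3636 dS/m


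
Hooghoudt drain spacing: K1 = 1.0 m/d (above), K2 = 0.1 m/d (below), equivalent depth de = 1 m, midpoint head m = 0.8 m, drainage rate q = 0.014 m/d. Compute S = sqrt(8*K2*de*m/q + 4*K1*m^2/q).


S^2 = 8*K2*de*m/q + 4*K1*m^2/q
S^2 = 8*0.1*1*0.8/0.014 + 4*1.0*0.8^2/0.014
S = sqrt(228.5714)

15.1186 m


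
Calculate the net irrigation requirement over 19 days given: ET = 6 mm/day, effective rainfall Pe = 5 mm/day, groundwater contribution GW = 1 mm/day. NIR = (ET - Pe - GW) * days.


Daily deficit = ET - Pe - GW = 6 - 5 - 1 = 0 mm/day
NIR = 0 * 19 = 0 mm

0 mm


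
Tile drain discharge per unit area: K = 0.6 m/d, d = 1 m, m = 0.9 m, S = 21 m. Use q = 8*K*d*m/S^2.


q = 8*K*d*m/S^2
q = 8*0.6*1*0.9/21^2
q = 4.3200 / 441

0.0098 m/d


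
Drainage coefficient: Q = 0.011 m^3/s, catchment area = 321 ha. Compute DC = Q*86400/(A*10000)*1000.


DC = Q * 86400 / (A * 10000) * 1000
DC = 0.011 * 86400 / (321 * 10000) * 1000
DC = 950400.0000 / 3210000

0.2961 mm/day


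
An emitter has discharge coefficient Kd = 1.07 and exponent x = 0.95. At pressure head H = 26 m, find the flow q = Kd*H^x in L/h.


q = Kd * H^x = 1.07 * 26^0.95 = 1.07 * 22.091473

23.6379 L/h


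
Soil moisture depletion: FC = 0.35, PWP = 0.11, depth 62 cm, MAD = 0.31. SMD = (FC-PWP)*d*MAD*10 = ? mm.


SMD = (FC - PWP) * d * MAD * 10
SMD = (0.35 - 0.11) * 62 * 0.31 * 10
SMD = 0.2400 * 62 * 0.31 * 10

46.1280 mm


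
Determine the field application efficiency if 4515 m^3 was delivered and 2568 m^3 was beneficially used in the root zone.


Ea = V_root / V_field * 100 = 2568 / 4515 * 100 = 56.8771%

56.8771 %


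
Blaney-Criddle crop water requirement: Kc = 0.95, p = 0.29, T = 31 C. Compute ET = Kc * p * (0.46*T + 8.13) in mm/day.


ET = Kc * p * (0.46*T + 8.13)
ET = 0.95 * 0.29 * (0.46*31 + 8.13)
ET = 0.95 * 0.29 * 22.3900

6.1684 mm/day


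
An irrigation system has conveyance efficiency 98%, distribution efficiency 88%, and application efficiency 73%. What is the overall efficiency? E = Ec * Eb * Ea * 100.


Ec = 0.98, Eb = 0.88, Ea = 0.73
E = 0.98 * 0.88 * 0.73 * 100 = 62.9552%

62.9552 %


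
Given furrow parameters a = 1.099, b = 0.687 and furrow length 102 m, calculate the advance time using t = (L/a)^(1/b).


t = (L/a)^(1/b)
t = (102/1.099)^(1/0.687)
t = 92.811647^(1/0.687)

731.2236 min


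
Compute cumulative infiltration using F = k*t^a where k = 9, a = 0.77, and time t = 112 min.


F = k * t^a = 9 * 112^0.77
F = 9 * 37.835361

340.5182 mm


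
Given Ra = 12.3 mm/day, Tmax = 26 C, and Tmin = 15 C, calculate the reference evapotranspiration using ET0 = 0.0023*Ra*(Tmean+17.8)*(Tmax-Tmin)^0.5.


Tmean = (Tmax + Tmin)/2 = (26 + 15)/2 = 20.5
ET0 = 0.0023 * 12.3 * (20.5 + 17.8) * sqrt(26 - 15)
ET0 = 0.0023 * 12.3 * 38.3 * 3.316625

3.5936 mm/day
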